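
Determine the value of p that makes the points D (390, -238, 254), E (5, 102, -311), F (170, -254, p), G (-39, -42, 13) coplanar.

378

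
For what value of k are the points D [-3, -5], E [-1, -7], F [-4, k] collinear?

The three points are collinear iff det[DE; DF] = 0.
This determinant is linear in k: (2)k + (8) = 0, so k = -4.

-4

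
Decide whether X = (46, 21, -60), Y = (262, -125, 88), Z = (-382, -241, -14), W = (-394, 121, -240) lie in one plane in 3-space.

Yes

The four points are coplanar iff the 3×3 determinant with rows XY, XZ, XW is zero.
Rows: (216, -146, 148), (-428, -262, 46), (-440, 100, -180).
Expanding along the first row: (216)(42560) − (-146)(97280) + (148)(-158080) = 0.
Zero determinant ⇒ coplanar.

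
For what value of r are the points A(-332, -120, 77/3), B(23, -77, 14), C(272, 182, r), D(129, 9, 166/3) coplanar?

146

Coplanarity ⇔ det[AB; AC; AD] = 0.
Expanding, this is linear in r: (-25972)r + (3791912) = 0.
So r = 146.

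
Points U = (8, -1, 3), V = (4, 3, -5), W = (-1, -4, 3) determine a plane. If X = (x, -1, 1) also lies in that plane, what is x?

A normal to the plane is n = UV × UW = (-24, 72, 48).
X lies in the plane iff n · UX = 0.
This gives (-24)x + (96) = 0, so x = 4.

4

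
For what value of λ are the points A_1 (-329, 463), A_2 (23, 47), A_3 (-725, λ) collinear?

The three points are collinear iff det[A_1A_2; A_1A_3] = 0.
This determinant is linear in λ: (352)λ + (-327712) = 0, so λ = 931.

931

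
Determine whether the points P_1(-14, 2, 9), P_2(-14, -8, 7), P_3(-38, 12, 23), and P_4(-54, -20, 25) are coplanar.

No

With P_1 as base: P_1P_2 = (0, -10, -2), P_1P_3 = (-24, 10, 14), P_1P_4 = (-40, -22, 16).
P_1P_3 × P_1P_4 = (468, -176, 928).
P_1P_2 · (P_1P_3 × P_1P_4) = -96.
Since -96 ≠ 0, the four points are not coplanar.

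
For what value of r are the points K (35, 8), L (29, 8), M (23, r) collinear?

8

Collinearity: (M − K) must be parallel to (L − K) = (-6, 0).
Cross-multiplying the components: (r − 8)·(-6) = (-12)·(0).
Solving gives r = 8.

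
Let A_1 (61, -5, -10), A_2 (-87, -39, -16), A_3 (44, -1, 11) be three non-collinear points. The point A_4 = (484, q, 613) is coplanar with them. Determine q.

Coplanarity requires A_1A_2 · (A_1A_3 × A_1A_4) = 0.
A_1A_2 = (-148, -34, -6), A_1A_3 = (-17, 4, 21); the triple product is linear in q with coefficient 3210 and constant term -1004730.
Setting it to zero: q = 313.

313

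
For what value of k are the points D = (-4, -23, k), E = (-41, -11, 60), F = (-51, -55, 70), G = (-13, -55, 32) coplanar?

The points are coplanar iff DE · (DF × DG) = 0.
Expanding, this is linear in k: (-1672)k + (38456) = 0.
So k = 23.

23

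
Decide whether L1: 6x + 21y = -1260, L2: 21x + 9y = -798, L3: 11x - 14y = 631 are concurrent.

Intersecting L1 and L2: solving the 2×2 system gives (x, y) = (-14, -56).
Substitute into L3: (11)(-14) + (-14)(-56) = 630.
But L3 requires 631 ≠ 630, so the three lines have no common point.

No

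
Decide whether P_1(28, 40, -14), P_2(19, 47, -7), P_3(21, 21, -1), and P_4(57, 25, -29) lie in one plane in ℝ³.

With P_1 as base: P_1P_2 = (-9, 7, 7), P_1P_3 = (-7, -19, 13), P_1P_4 = (29, -15, -15).
P_1P_3 × P_1P_4 = (480, 272, 656).
P_1P_2 · (P_1P_3 × P_1P_4) = 2176.
Since 2176 ≠ 0, the four points are not coplanar.

No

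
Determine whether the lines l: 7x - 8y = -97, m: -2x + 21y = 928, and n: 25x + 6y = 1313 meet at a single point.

No

Lines aᵢx + bᵢy = cᵢ with pairwise distinct directions are concurrent exactly when det[aᵢ bᵢ cᵢ] = 0.
Here the determinant is -484.
Nonzero, so no common point exists.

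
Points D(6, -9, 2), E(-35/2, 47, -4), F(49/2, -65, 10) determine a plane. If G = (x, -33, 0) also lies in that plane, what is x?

Coplanarity requires DE · (DF × DG) = 0.
DE = (-47/2, 56, -6), DF = (37/2, -56, 8); the triple product is linear in x with coefficient 112 and constant term -3080.
Setting it to zero: x = 55/2.

55/2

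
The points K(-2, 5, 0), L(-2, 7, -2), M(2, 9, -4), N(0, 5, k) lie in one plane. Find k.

0

Normal to plane KLM: n = (0, -8, -8); plane equation n·P = -40.
Requiring n·N = -40: (-8)k + (-40) = -40.
So k = 0.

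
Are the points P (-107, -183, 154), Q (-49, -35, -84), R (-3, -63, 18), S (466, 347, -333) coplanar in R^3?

Yes

The four points are coplanar iff the 3×3 determinant with rows PQ, PR, PS is zero.
Rows: (58, 148, -238), (104, 120, -136), (573, 530, -487).
Expanding along the first row: (58)(13640) − (148)(27280) + (-238)(-13640) = 0.
Zero determinant ⇒ coplanar.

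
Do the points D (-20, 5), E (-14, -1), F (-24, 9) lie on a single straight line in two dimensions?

DE = (6, -6), DF = (-4, 4).
Checking proportionality: DF = -2/3·DE, so the vectors are parallel and the points are collinear.

Yes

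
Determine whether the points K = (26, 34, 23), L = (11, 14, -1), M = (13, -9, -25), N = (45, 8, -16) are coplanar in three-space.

No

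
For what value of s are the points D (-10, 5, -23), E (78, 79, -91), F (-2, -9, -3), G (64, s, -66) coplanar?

56

Coplanarity ⇔ det[DE; DF; DG] = 0.
Expanding, this is linear in s: (-2304)s + (129024) = 0.
So s = 56.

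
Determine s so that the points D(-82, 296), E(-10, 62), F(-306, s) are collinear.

1024

The three points are collinear iff det[DE; DF] = 0.
This determinant is linear in s: (72)s + (-73728) = 0, so s = 1024.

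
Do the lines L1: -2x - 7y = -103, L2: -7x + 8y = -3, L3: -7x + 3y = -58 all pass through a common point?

Yes

Intersecting L1 and L2: solving the 2×2 system gives (x, y) = (13, 11).
Substitute into L3: (-7)(13) + (3)(11) = -58.
This equals -58, so (13, 11) lies on all three lines and they are concurrent.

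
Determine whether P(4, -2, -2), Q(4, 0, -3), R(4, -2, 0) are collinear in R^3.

No

PQ = (0, 2, -1), PR = (0, 0, 2).
PQ × PR = (4, 0, 0).
The cross product is nonzero, so the points do not lie on one line.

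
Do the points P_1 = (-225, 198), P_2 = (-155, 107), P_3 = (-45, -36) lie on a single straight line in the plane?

P_1P_2 = (70, -91), P_1P_3 = (180, -234).
det[P_1P_2; P_1P_3] = (70)(-234) − (-91)(180) = 0.
The determinant is zero, so the points are collinear.

Yes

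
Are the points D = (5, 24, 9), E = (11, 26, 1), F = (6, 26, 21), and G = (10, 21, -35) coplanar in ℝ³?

The four points are coplanar iff the 3×3 determinant with rows DE, DF, DG is zero.
Rows: (6, 2, -8), (1, 2, 12), (5, -3, -44).
Expanding along the first row: (6)(-52) − (2)(-104) + (-8)(-13) = 0.
Zero determinant ⇒ coplanar.

Yes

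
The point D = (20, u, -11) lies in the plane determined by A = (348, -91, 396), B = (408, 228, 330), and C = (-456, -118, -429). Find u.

73

A normal to the plane is n = AB × AC = (-264957, 102564, 254856).
D lies in the plane iff n · AD = 0.
This gives (102564)u + (-7487172) = 0, so u = 73.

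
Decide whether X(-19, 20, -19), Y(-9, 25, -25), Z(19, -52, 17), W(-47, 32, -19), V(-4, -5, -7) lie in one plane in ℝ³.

The plane through X, Y, Z has normal n = XY × XZ = (-252, -588, -910) and equation n·P = 10318.
Checking the remaining points: n·W = 10318, n·V = 10318.
All equal 10318, so all 5 points lie in one plane.

Yes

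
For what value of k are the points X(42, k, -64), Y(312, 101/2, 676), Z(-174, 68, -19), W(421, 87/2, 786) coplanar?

73/2

The points are coplanar iff XY · (XZ × XW) = 0.
Expanding, this is linear in k: (22295)k + (-1627535/2) = 0.
So k = 73/2.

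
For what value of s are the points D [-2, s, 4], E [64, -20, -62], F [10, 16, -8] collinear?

24

Direction EF = (-54, 36, 54). From the x-coordinate of D, the parameter along the line is τ = (-2 − 64)/(-54) = 11/9.
Then s = (-20) + 11/9·(36) = 24.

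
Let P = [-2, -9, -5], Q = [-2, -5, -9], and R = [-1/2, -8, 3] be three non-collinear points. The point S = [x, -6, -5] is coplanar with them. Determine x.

-3/2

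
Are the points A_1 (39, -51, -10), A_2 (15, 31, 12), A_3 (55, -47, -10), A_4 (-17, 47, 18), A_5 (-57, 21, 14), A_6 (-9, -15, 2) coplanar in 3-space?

Yes

The plane through A_1, A_2, A_3 has normal n = A_1A_2 × A_1A_3 = (-88, 352, -1408) and equation n·P = -7304.
Checking the remaining points: n·A_4 = -7304, n·A_5 = -7304, n·A_6 = -7304.
All equal -7304, so all 6 points lie in one plane.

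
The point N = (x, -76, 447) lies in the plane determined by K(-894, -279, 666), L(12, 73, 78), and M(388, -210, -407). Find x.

The plane through K, L, M has equation −337124x + 218322y − 388750z = -18430482.
Substituting N: (-337124)x + (-190363722) = -18430482, so x = -510.

-510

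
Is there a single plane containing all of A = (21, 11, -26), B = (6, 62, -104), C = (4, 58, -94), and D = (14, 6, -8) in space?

Yes

The four points are coplanar iff the 3×3 determinant with rows AB, AC, AD is zero.
Rows: (-15, 51, -78), (-17, 47, -68), (-7, -5, 18).
Expanding along the first row: (-15)(506) − (51)(-782) + (-78)(414) = 0.
Zero determinant ⇒ coplanar.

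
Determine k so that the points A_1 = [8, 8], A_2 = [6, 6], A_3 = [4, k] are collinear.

Collinearity: (A_3 − A_1) must be parallel to (A_2 − A_1) = (-2, -2).
Cross-multiplying the components: (k − 8)·(-2) = (-4)·(-2).
Solving gives k = 4.

4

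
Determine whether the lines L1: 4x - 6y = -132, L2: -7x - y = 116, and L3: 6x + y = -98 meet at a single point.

Yes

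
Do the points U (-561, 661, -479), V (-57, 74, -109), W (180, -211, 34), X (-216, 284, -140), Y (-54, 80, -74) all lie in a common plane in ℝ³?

Yes

The plane through U, V, W has normal n = UV × UW = (21509, 15618, -4521) and equation n·P = 422508.
Checking the remaining points: n·X = 422508, n·Y = 422508.
All equal 422508, so all 5 points lie in one plane.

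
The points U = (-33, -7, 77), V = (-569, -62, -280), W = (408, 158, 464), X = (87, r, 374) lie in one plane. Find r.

Normal to plane UVW: n = (37620, 49995, -64185); plane equation n·P = -6533670.
Requiring n·X = -6533670: (49995)r + (-20732250) = -6533670.
So r = 284.

284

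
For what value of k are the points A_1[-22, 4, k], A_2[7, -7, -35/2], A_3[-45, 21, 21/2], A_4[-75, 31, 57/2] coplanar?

-1/2

Coplanarity ⇔ det[A_1A_2; A_1A_3; A_1A_4] = 0.
Expanding, this is linear in k: (-320)k + (-160) = 0.
So k = -1/2.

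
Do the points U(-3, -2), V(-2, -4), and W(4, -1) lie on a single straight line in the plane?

No

UV = (1, -2), UW = (7, 1).
If collinear, UW would be a scalar multiple of UV. But (1)·(1) ≠ (-2)·(7) (difference 15), so they are not parallel; the points are not collinear.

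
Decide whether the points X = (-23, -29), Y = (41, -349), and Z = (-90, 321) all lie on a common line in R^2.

XY = (64, -320), XZ = (-67, 350).
det[XY; XZ] = (64)(350) − (-320)(-67) = 960.
The determinant is nonzero, so they are not collinear.

No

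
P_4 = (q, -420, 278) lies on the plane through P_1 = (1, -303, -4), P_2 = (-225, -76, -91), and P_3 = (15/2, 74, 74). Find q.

Coplanarity requires P_1P_2 · (P_1P_3 × P_1P_4) = 0.
P_1P_2 = (-226, 227, -87), P_1P_3 = (13/2, 377, 78); the triple product is linear in q with coefficient 50505 and constant term -52979745/2.
Setting it to zero: q = 1049/2.

1049/2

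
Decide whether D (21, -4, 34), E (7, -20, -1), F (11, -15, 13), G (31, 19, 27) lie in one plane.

No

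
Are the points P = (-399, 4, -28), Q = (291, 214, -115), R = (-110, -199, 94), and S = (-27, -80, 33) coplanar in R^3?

No

A normal to the plane through P, Q, R is n = PQ × PR = (7959, -109323, -200760).
The plane has equation n·X = 2008347. For S: n·S = 1905867.
1905867 ≠ 2008347, so S is off the plane.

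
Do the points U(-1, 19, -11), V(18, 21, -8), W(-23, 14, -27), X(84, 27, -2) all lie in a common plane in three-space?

Yes

A normal to the plane through U, V, W is n = UV × UW = (-17, 238, -51).
The plane has equation n·P = 5100. For X: n·X = 5100.
Equal, so X lies in the plane and all four are coplanar.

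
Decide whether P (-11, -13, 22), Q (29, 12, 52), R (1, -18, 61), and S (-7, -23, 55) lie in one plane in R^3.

The four points are coplanar iff the 3×3 determinant with rows PQ, PR, PS is zero.
Rows: (40, 25, 30), (12, -5, 39), (4, -10, 33).
Expanding along the first row: (40)(225) − (25)(240) + (30)(-100) = 0.
Zero determinant ⇒ coplanar.

Yes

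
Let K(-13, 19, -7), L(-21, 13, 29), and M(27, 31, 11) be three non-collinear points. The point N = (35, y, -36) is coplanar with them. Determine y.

38

The plane through K, L, M has equation −540x + 1584y + 144z = 36108.
Substituting N: (1584)y + (-24084) = 36108, so y = 38.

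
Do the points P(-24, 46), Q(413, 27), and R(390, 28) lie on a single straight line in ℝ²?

Yes

PQ = (437, -19), PR = (414, -18).
Twice the signed area of △PQR is (437)(-18) − (-19)(414) = 0.
The triangle is degenerate (zero area), so the points are collinear.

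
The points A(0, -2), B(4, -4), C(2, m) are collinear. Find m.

The three points are collinear iff det[AB; AC] = 0.
This determinant is linear in m: (4)m + (12) = 0, so m = -3.

-3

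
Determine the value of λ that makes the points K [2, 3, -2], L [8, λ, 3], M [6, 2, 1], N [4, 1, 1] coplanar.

1

The points are coplanar iff KL · (KM × KN) = 0.
Expanding, this is linear in λ: (-6)λ + (6) = 0.
So λ = 1.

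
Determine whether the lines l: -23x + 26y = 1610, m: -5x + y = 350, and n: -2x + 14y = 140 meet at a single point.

Yes

Intersecting l and m: solving the 2×2 system gives (x, y) = (-70, 0).
Substitute into n: (-2)(-70) + (14)(0) = 140.
This equals 140, so (-70, 0) lies on all three lines and they are concurrent.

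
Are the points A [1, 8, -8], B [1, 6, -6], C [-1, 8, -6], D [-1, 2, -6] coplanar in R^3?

No

The four points are coplanar iff the 3×3 determinant with rows AB, AC, AD is zero.
Rows: (0, -2, 2), (-2, 0, 2), (-2, -6, 2).
Expanding along the first row: (0)(12) − (-2)(0) + (2)(12) = 24.
Nonzero ⇒ not coplanar.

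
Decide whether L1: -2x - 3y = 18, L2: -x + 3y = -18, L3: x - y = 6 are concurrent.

Yes

Intersecting L1 and L2: solving the 2×2 system gives (x, y) = (0, -6).
Substitute into L3: (1)(0) + (-1)(-6) = 6.
This equals 6, so (0, -6) lies on all three lines and they are concurrent.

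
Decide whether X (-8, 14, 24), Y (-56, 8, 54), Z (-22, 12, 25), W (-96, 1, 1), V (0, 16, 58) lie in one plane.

No

The plane through X, Y, Z has normal n = XY × XZ = (54, -372, 12) and equation n·P = -5352.
Checking the remaining points: n·W = -5544, n·V = -5256.
Since n·W = -5544 ≠ -5352, W is off the plane and the points are not all coplanar.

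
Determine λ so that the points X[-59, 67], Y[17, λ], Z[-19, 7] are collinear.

-47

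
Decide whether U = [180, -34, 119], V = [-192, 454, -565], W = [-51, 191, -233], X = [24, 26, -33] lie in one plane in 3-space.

With U as base: UV = (-372, 488, -684), UW = (-231, 225, -352), UX = (-156, 60, -152).
UW × UX = (-13080, 19800, 21240).
UV · (UW × UX) = 0.
The scalar triple product vanishes, so the four points are coplanar.

Yes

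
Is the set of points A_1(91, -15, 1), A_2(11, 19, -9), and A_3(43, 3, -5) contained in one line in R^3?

No

A_1A_2 = (-80, 34, -10), A_1A_3 = (-48, 18, -6).
Comparing components 2 and 3: (34)(-6) − (-10)(18) = -24 ≠ 0, so A_1A_2 and A_1A_3 are not parallel and the points are not collinear.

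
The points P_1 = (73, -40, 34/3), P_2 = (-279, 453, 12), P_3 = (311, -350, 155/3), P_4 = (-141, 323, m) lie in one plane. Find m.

367/3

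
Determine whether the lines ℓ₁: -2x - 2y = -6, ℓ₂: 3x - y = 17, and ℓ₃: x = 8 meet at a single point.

No

Lines aᵢx + bᵢy = cᵢ with pairwise distinct directions are concurrent exactly when det[aᵢ bᵢ cᵢ] = 0.
Here the determinant is 24.
Nonzero, so no common point exists.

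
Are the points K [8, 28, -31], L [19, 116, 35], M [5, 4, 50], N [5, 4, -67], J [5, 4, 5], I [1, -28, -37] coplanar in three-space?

Yes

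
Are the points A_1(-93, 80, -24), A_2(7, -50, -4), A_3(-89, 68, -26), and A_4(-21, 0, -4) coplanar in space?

The four points are coplanar iff the 3×3 determinant with rows A_1A_2, A_1A_3, A_1A_4 is zero.
Rows: (100, -130, 20), (4, -12, -2), (72, -80, 20).
Expanding along the first row: (100)(-400) − (-130)(224) + (20)(544) = 0.
Zero determinant ⇒ coplanar.

Yes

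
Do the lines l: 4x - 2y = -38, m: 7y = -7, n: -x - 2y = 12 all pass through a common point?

Lines aᵢx + bᵢy = cᵢ with pairwise distinct directions are concurrent exactly when det[aᵢ bᵢ cᵢ] = 0.
Here the determinant is 0.
It vanishes, so the lines are concurrent at (-10, -1).

Yes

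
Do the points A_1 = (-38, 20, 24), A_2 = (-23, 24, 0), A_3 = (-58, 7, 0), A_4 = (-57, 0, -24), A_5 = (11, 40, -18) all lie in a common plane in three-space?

No

The plane through A_1, A_2, A_3 has normal n = A_1A_2 × A_1A_3 = (-408, 840, -115) and equation n·P = 29544.
Checking the remaining points: n·A_4 = 26016, n·A_5 = 31182.
Since n·A_4 = 26016 ≠ 29544, A_4 is off the plane and the points are not all coplanar.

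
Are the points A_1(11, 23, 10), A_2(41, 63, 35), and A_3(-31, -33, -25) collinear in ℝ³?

A_1A_2 = (30, 40, 25), A_1A_3 = (-42, -56, -35).
A_1A_2 × A_1A_3 = (0, 0, 0).
The cross product vanishes, so the three points are collinear.

Yes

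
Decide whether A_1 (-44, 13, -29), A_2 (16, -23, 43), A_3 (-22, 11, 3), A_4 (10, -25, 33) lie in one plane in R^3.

The four points are coplanar iff the 3×3 determinant with rows A_1A_2, A_1A_3, A_1A_4 is zero.
Rows: (60, -36, 72), (22, -2, 32), (54, -38, 62).
Expanding along the first row: (60)(1092) − (-36)(-364) + (72)(-728) = 0.
Zero determinant ⇒ coplanar.

Yes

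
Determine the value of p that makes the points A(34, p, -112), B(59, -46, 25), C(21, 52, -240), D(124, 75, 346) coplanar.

-63

The points are coplanar iff AB · (AC × AD) = 0.
Expanding, this is linear in p: (5027)p + (316701) = 0.
So p = -63.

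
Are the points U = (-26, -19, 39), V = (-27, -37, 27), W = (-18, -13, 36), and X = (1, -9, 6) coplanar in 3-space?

No

The four points are coplanar iff the 3×3 determinant with rows UV, UW, UX is zero.
Rows: (-1, -18, -12), (8, 6, -3), (27, 10, -33).
Expanding along the first row: (-1)(-168) − (-18)(-183) + (-12)(-82) = -2142.
Nonzero ⇒ not coplanar.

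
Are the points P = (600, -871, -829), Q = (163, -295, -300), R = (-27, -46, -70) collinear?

No

PQ = (-437, 576, 529), PR = (-627, 825, 759).
Comparing components 2 and 3: (576)(759) − (529)(825) = 759 ≠ 0, so PQ and PR are not parallel and the points are not collinear.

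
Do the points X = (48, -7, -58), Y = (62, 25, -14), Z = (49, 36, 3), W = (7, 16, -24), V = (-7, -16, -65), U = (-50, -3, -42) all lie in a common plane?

No

The plane through X, Y, Z has normal n = XY × XZ = (60, -810, 570) and equation n·P = -24510.
Checking the remaining points: n·W = -26220, n·V = -24510, n·U = -24510.
Since n·W = -26220 ≠ -24510, W is off the plane and the points are not all coplanar.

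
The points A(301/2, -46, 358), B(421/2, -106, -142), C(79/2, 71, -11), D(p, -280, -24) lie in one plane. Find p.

755/2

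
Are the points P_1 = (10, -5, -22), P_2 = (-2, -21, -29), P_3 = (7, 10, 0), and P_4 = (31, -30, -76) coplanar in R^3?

Yes

The four points are coplanar iff the 3×3 determinant with rows P_1P_2, P_1P_3, P_1P_4 is zero.
Rows: (-12, -16, -7), (-3, 15, 22), (21, -25, -54).
Expanding along the first row: (-12)(-260) − (-16)(-300) + (-7)(-240) = 0.
Zero determinant ⇒ coplanar.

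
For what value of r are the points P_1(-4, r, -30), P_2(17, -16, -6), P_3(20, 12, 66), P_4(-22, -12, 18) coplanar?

Coplanarity ⇔ det[P_1P_2; P_1P_3; P_1P_4] = 0.
Expanding, this is linear in r: (2880)r + (80640) = 0.
So r = -28.

-28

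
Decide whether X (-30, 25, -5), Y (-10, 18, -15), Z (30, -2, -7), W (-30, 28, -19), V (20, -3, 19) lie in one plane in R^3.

The plane through X, Y, Z has normal n = XY × XZ = (-256, -560, -120) and equation n·P = -5720.
Checking the remaining points: n·W = -5720, n·V = -5720.
All equal -5720, so all 5 points lie in one plane.

Yes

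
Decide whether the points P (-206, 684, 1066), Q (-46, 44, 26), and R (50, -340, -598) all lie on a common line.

PQ = (160, -640, -1040), PR = (256, -1024, -1664).
PQ × PR = (0, 0, 0).
The cross product vanishes, so the three points are collinear.

Yes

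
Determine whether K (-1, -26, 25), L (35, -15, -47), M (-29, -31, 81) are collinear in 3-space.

No

KL = (36, 11, -72), KM = (-28, -5, 56).
Comparing components 2 and 3: (11)(56) − (-72)(-5) = 256 ≠ 0, so KL and KM are not parallel and the points are not collinear.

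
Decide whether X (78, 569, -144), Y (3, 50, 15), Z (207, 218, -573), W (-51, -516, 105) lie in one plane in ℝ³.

No

A normal to the plane through X, Y, Z is n = XY × XZ = (278460, -11664, 93276).
The plane has equation n·P = 1651320. For W: n·W = 1611144.
1611144 ≠ 1651320, so W is off the plane.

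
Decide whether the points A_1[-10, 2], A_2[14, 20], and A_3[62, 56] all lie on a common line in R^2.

Yes

A_1A_2 = (24, 18), A_1A_3 = (72, 54).
Twice the signed area of △A_1A_2A_3 is (24)(54) − (18)(72) = 0.
The triangle is degenerate (zero area), so the points are collinear.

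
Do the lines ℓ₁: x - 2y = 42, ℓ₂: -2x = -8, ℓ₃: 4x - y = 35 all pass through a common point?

Lines aᵢx + bᵢy = cᵢ with pairwise distinct directions are concurrent exactly when det[aᵢ bᵢ cᵢ] = 0.
Here the determinant is 0.
It vanishes, so the lines are concurrent at (4, -19).

Yes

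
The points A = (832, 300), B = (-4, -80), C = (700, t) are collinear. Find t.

The three points are collinear iff det[AB; AC] = 0.
This determinant is linear in t: (-836)t + (200640) = 0, so t = 240.

240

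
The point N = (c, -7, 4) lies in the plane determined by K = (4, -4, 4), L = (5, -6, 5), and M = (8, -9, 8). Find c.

A normal to the plane is n = KL × KM = (-3, 0, 3).
N lies in the plane iff n · KN = 0.
This gives (-3)c + (12) = 0, so c = 4.

4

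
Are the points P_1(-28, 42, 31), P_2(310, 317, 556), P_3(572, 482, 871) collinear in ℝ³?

P_1P_2 = (338, 275, 525), P_1P_3 = (600, 440, 840).
P_1P_2 × P_1P_3 = (0, 31080, -16280).
The cross product is nonzero, so the points do not lie on one line.

No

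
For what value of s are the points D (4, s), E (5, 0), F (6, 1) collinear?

-1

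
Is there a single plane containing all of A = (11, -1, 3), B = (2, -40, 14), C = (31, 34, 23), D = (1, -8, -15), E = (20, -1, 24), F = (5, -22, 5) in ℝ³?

No

The plane through A, B, C has normal n = AB × AC = (-1165, 400, 465) and equation n·P = -11820.
Checking the remaining points: n·D = -11340, n·E = -12540, n·F = -12300.
Since n·D = -11340 ≠ -11820, D is off the plane and the points are not all coplanar.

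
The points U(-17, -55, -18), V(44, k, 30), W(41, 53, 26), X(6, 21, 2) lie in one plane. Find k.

Normal to plane UWX: n = (-1184, -148, 1924); plane equation n·P = -6364.
Requiring n·V = -6364: (-148)k + (5624) = -6364.
So k = 81.

81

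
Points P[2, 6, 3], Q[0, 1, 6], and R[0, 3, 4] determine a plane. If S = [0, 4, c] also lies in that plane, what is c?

3

The plane through P, Q, R has equation 4x − 4y − 4z = -28.
Substituting S: (-4)c + (-16) = -28, so c = 3.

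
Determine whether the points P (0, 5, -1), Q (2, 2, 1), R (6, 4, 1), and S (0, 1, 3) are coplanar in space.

No

A normal to the plane through P, Q, R is n = PQ × PR = (-4, 8, 16).
The plane has equation n·X = 24. For S: n·S = 56.
56 ≠ 24, so S is off the plane.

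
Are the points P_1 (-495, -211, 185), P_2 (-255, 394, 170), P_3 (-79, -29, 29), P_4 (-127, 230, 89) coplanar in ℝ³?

With P_1 as base: P_1P_2 = (240, 605, -15), P_1P_3 = (416, 182, -156), P_1P_4 = (368, 441, -96).
P_1P_3 × P_1P_4 = (51324, -17472, 116480).
P_1P_2 · (P_1P_3 × P_1P_4) = 0.
The scalar triple product vanishes, so the four points are coplanar.

Yes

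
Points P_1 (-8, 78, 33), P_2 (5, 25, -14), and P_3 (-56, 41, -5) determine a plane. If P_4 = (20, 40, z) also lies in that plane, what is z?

1

Coplanarity requires P_1P_2 · (P_1P_3 × P_1P_4) = 0.
P_1P_2 = (13, -53, -47), P_1P_3 = (-48, -37, -38); the triple product is linear in z with coefficient -3025 and constant term 3025.
Setting it to zero: z = 1.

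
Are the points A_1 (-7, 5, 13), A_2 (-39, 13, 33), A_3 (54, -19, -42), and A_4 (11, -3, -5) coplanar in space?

With A_1 as base: A_1A_2 = (-32, 8, 20), A_1A_3 = (61, -24, -55), A_1A_4 = (18, -8, -18).
A_1A_3 × A_1A_4 = (-8, 108, -56).
A_1A_2 · (A_1A_3 × A_1A_4) = 0.
The scalar triple product vanishes, so the four points are coplanar.

Yes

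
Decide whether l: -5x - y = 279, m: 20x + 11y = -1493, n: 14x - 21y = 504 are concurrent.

The three lines meet at one point iff the augmented coefficient matrix [aᵢ bᵢ cᵢ] has rank < 3, i.e. its determinant vanishes.
Here the determinant is -119.
Nonzero, so no common point exists.

No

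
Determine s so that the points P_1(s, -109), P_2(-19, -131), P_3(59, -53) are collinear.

3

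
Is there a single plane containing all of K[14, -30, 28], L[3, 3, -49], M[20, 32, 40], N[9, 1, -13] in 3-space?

Yes

With K as base: KL = (-11, 33, -77), KM = (6, 62, 12), KN = (-5, 31, -41).
KM × KN = (-2914, 186, 496).
KL · (KM × KN) = 0.
The scalar triple product vanishes, so the four points are coplanar.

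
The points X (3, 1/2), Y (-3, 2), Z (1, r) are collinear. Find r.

1

The three points are collinear iff det[XY; XZ] = 0.
This determinant is linear in r: (-6)r + (6) = 0, so r = 1.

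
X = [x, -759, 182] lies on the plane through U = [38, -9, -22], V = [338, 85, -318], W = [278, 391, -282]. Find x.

Coplanarity requires UV · (UW × UX) = 0.
UV = (300, 94, -296), UW = (240, 400, -260); the triple product is linear in x with coefficient 93960 and constant term 11087280.
Setting it to zero: x = -118.

-118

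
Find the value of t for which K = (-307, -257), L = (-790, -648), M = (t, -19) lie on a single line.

-13

The three points are collinear iff det[KL; KM] = 0.
This determinant is linear in t: (391)t + (5083) = 0, so t = -13.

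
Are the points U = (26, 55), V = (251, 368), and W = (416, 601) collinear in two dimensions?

No

UV = (225, 313), UW = (390, 546).
det[UV; UW] = (225)(546) − (313)(390) = 780.
The determinant is nonzero, so they are not collinear.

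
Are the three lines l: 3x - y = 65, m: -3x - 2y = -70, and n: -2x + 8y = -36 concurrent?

No

Lines aᵢx + bᵢy = cᵢ with pairwise distinct directions are concurrent exactly when det[aᵢ bᵢ cᵢ] = 0.
Here the determinant is 44.
Nonzero, so no common point exists.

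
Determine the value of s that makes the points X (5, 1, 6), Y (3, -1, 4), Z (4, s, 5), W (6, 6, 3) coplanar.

0

The points are coplanar iff XY · (XZ × XW) = 0.
Expanding, this is linear in s: (8)s + (0) = 0.
So s = 0.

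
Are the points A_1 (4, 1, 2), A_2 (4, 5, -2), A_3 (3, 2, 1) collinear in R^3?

No

A_1A_2 = (0, 4, -4), A_1A_3 = (-1, 1, -1).
Comparing components 3 and 1: (-4)(-1) − (0)(-1) = 4 ≠ 0, so A_1A_2 and A_1A_3 are not parallel and the points are not collinear.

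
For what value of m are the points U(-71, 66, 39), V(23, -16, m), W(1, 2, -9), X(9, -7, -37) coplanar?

-5

The points are coplanar iff UV · (UW × UX) = 0.
Expanding, this is linear in m: (-136)m + (-680) = 0.
So m = -5.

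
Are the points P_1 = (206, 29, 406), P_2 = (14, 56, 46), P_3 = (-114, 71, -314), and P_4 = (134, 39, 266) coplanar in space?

The four points are coplanar iff the 3×3 determinant with rows P_1P_2, P_1P_3, P_1P_4 is zero.
Rows: (-192, 27, -360), (-320, 42, -720), (-72, 10, -140).
Expanding along the first row: (-192)(1320) − (27)(-7040) + (-360)(-176) = 0.
Zero determinant ⇒ coplanar.

Yes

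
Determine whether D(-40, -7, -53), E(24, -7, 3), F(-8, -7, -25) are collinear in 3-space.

Yes

DE = (64, 0, 56), DF = (32, 0, 28).
DE × DF = (0, 0, 0).
The cross product vanishes, so the three points are collinear.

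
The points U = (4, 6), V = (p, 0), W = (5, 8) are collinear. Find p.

The three points are collinear iff det[UV; UW] = 0.
This determinant is linear in p: (2)p + (-2) = 0, so p = 1.

1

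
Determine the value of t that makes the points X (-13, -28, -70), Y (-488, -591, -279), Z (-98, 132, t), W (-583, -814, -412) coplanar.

The points are coplanar iff XY · (XZ × XW) = 0.
Expanding, this is linear in t: (-52440)t + (5663520) = 0.
So t = 108.

108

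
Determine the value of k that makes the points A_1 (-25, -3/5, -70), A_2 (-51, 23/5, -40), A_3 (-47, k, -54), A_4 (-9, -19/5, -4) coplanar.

19/5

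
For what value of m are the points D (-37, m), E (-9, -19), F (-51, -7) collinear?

The three points are collinear iff det[DE; DF] = 0.
This determinant is linear in m: (-42)m + (-462) = 0, so m = -11.

-11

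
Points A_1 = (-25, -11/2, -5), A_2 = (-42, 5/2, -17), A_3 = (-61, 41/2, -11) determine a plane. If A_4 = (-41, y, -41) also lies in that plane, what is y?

The plane through A_1, A_2, A_3 has equation 264x + 330y − 154z = -7645.
Substituting A_4: (330)y + (-4510) = -7645, so y = -19/2.

-19/2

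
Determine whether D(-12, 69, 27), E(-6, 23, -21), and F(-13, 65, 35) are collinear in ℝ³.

DE = (6, -46, -48), DF = (-1, -4, 8).
DE × DF = (-560, 0, -70).
The cross product is nonzero, so the points do not lie on one line.

No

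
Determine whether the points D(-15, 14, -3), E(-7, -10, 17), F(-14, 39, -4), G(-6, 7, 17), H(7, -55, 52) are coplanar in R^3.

No

The plane through D, E, F has normal n = DE × DF = (-476, 28, 224) and equation n·P = 6860.
Checking the remaining points: n·G = 6860, n·H = 6776.
Since n·H = 6776 ≠ 6860, H is off the plane and the points are not all coplanar.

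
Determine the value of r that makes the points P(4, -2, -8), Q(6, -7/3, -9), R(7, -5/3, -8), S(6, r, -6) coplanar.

-2/3

Normal to plane PQR: n = (1/3, -3, 5/3); plane equation n·X = -6.
Requiring n·S = -6: (-3)r + (-8) = -6.
So r = -2/3.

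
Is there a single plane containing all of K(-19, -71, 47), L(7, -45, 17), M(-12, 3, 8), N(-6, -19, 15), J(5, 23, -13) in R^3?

The plane through K, L, M has normal n = KL × KM = (1206, 804, 1742) and equation n·P = 1876.
Checking the remaining points: n·N = 3618, n·J = 1876.
Since n·N = 3618 ≠ 1876, N is off the plane and the points are not all coplanar.

No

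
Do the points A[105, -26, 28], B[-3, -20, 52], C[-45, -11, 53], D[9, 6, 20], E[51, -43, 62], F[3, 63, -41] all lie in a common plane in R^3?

No

The plane through A, B, C has normal n = AB × AC = (-210, -900, -720) and equation n·P = -18810.
Checking the remaining points: n·D = -21690, n·E = -16650, n·F = -27810.
Since n·D = -21690 ≠ -18810, D is off the plane and the points are not all coplanar.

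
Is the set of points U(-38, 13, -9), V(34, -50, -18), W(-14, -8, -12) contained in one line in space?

Yes

UV = (72, -63, -9), UW = (24, -21, -3).
UV × UW = (0, 0, 0).
The cross product vanishes, so the three points are collinear.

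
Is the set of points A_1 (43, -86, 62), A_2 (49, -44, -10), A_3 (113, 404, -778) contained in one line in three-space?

A_1A_2 = (6, 42, -72), A_1A_3 = (70, 490, -840).
Each component of A_1A_3 is 35/3 times the corresponding component of A_1A_2, so A_1A_3 = 35/3·A_1A_2 and the points are collinear.

Yes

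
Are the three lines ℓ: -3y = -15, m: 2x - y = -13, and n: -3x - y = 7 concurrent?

Intersecting ℓ and m: solving the 2×2 system gives (x, y) = (-4, 5).
Substitute into n: (-3)(-4) + (-1)(5) = 7.
This equals 7, so (-4, 5) lies on all three lines and they are concurrent.

Yes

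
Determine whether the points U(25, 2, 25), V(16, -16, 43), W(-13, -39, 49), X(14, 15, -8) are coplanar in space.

No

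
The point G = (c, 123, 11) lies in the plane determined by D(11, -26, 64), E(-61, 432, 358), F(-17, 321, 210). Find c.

39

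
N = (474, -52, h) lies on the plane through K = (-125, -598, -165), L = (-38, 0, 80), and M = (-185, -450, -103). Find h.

50

Coplanarity requires KL · (KM × KN) = 0.
KL = (87, 598, 245), KM = (-60, 148, 62); the triple product is linear in h with coefficient 48756 and constant term -2437800.
Setting it to zero: h = 50.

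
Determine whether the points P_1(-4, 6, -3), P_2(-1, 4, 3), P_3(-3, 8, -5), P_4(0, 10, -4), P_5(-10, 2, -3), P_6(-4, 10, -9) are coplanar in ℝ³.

No

The plane through P_1, P_2, P_3 has normal n = P_1P_2 × P_1P_3 = (-8, 12, 8) and equation n·P = 80.
Checking the remaining points: n·P_4 = 88, n·P_5 = 80, n·P_6 = 80.
Since n·P_4 = 88 ≠ 80, P_4 is off the plane and the points are not all coplanar.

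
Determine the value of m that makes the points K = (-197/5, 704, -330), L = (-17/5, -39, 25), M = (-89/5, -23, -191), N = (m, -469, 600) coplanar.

Normal to plane KLM: n = (154808, 2664, -50616/5); plane equation n·P = -4416616/5.
Requiring n·N = -4416616/5: (154808)m + (-7323336) = -4416616/5.
So m = 208/5.

208/5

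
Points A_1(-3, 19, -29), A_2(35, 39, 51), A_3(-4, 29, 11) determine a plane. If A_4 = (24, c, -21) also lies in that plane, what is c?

A normal to the plane is n = A_1A_2 × A_1A_3 = (0, -1600, 400).
A_4 lies in the plane iff n · A_1A_4 = 0.
This gives (-1600)c + (33600) = 0, so c = 21.

21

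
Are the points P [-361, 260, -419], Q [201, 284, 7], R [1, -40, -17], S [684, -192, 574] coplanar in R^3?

Yes

A normal to the plane through P, Q, R is n = PQ × PR = (137448, -71712, -177288).
The plane has equation n·X = 6019824. For S: n·S = 6019824.
Equal, so S lies in the plane and all four are coplanar.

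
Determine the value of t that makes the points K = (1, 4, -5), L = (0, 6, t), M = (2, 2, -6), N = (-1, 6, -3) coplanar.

-4

Coplanarity ⇔ det[KL; KM; KN] = 0.
Expanding, this is linear in t: (-2)t + (-8) = 0.
So t = -4.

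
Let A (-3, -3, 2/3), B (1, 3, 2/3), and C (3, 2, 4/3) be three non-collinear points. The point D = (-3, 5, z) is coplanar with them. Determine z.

-2/3

A normal to the plane is n = AB × AC = (4, -8/3, -16).
D lies in the plane iff n · AD = 0.
This gives (-16)z + (-32/3) = 0, so z = -2/3.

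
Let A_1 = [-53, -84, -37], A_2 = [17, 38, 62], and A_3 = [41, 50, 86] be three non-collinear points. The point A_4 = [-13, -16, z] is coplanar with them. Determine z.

A normal to the plane is n = A_1A_2 × A_1A_3 = (1740, 696, -2088).
A_4 lies in the plane iff n · A_1A_4 = 0.
This gives (-2088)z + (39672) = 0, so z = 19.

19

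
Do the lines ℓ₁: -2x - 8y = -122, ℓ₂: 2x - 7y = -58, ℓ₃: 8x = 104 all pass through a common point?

Yes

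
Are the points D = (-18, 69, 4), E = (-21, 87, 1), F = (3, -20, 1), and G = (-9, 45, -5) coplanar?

A normal to the plane through D, E, F is n = DE × DF = (-321, -72, -111).
The plane has equation n·P = 366. For G: n·G = 204.
204 ≠ 366, so G is off the plane.

No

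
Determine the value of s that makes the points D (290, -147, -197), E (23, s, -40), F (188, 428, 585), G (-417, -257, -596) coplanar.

28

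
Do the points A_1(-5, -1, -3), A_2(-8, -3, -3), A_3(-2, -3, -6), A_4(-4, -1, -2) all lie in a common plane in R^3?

No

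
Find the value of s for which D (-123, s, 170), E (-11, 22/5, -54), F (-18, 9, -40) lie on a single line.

78

Collinearity requires DE × DF = 0; each component is linear in s.
The x-component gives (-14)s + (1092) = 0, so s = 78.
The remaining components then also vanish.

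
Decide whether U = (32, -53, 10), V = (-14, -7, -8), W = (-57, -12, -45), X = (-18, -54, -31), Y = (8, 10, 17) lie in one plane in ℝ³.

Yes

The plane through U, V, W has normal n = UV × UW = (-1792, -928, 2208) and equation n·P = 13920.
Checking the remaining points: n·X = 13920, n·Y = 13920.
All equal 13920, so all 5 points lie in one plane.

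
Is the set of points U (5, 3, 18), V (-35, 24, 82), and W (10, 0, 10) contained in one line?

No

UV = (-40, 21, 64), UW = (5, -3, -8).
UV × UW = (24, 0, 15).
The cross product is nonzero, so the points do not lie on one line.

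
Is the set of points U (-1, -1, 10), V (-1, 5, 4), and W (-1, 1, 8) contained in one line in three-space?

Yes

UV = (0, 6, -6), UW = (0, 2, -2).
UV × UW = (0, 0, 0).
The cross product vanishes, so the three points are collinear.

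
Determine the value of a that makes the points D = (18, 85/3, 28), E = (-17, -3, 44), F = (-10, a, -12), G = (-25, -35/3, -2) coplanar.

5/3

The points are coplanar iff DE · (DF × DG) = 0.
Expanding, this is linear in a: (1738)a + (-8690/3) = 0.
So a = 5/3.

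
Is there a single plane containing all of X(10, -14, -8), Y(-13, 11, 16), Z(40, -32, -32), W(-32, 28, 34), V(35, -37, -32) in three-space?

Yes

The plane through X, Y, Z has normal n = XY × XZ = (-168, 168, -336) and equation n·P = -1344.
Checking the remaining points: n·W = -1344, n·V = -1344.
All equal -1344, so all 5 points lie in one plane.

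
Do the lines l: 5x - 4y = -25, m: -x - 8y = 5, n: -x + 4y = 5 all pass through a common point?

Lines aᵢx + bᵢy = cᵢ with pairwise distinct directions are concurrent exactly when det[aᵢ bᵢ cᵢ] = 0.
Here the determinant is 0.
It vanishes, so the lines are concurrent at (-5, 0).

Yes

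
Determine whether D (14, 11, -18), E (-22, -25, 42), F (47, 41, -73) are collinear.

No

DE = (-36, -36, 60), DF = (33, 30, -55).
Comparing components 2 and 3: (-36)(-55) − (60)(30) = 180 ≠ 0, so DE and DF are not parallel and the points are not collinear.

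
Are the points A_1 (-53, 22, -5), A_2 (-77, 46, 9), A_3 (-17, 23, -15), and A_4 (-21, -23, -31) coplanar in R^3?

No

The four points are coplanar iff the 3×3 determinant with rows A_1A_2, A_1A_3, A_1A_4 is zero.
Rows: (-24, 24, 14), (36, 1, -10), (32, -45, -26).
Expanding along the first row: (-24)(-476) − (24)(-616) + (14)(-1652) = 3080.
Nonzero ⇒ not coplanar.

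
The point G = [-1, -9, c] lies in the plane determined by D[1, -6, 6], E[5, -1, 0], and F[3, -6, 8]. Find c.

10

A normal to the plane is n = DE × DF = (10, -20, -10).
G lies in the plane iff n · DG = 0.
This gives (-10)c + (100) = 0, so c = 10.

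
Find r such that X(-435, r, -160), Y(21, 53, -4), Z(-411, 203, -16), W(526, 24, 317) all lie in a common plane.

Coplanarity ⇔ det[XY; XZ; XW] = 0.
Expanding, this is linear in r: (-132612)r + (18963516) = 0.
So r = 143.

143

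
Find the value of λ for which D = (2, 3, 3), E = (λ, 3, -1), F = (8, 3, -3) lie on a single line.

Collinearity requires DE × DF = 0; each component is linear in λ.
The y-component gives (6)λ + (-36) = 0, so λ = 6.
The remaining components then also vanish.

6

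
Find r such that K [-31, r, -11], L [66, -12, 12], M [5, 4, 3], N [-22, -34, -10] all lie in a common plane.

-30

The points are coplanar iff KL · (KM × KN) = 0.
Expanding, this is linear in r: (550)r + (16500) = 0.
So r = -30.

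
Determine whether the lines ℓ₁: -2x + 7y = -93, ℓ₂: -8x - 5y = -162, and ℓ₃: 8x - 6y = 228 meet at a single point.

Intersecting ℓ₁ and ℓ₂: solving the 2×2 system gives (x, y) = (533/22, -70/11).
Substitute into ℓ₃: (8)(533/22) + (-6)(-70/11) = 232.
But ℓ₃ requires 228 ≠ 232, so the three lines have no common point.

No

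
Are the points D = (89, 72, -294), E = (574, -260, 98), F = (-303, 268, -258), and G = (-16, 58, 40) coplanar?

The four points are coplanar iff the 3×3 determinant with rows DE, DF, DG is zero.
Rows: (485, -332, 392), (-392, 196, 36), (-105, -14, 334).
Expanding along the first row: (485)(65968) − (-332)(-127148) + (392)(26068) = 0.
Zero determinant ⇒ coplanar.

Yes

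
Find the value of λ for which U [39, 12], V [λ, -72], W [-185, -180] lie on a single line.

-59

The three points are collinear iff det[UV; UW] = 0.
This determinant is linear in λ: (-192)λ + (-11328) = 0, so λ = -59.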